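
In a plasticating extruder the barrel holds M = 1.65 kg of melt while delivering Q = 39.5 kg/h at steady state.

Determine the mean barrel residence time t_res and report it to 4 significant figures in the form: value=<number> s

Q_s = Q / 3600 = 39.5 / 3600 = 0.0109722 kg/s
t_res = M / Q_s = 1.65 / 0.0109722 = 150.38 s

value=150.4 s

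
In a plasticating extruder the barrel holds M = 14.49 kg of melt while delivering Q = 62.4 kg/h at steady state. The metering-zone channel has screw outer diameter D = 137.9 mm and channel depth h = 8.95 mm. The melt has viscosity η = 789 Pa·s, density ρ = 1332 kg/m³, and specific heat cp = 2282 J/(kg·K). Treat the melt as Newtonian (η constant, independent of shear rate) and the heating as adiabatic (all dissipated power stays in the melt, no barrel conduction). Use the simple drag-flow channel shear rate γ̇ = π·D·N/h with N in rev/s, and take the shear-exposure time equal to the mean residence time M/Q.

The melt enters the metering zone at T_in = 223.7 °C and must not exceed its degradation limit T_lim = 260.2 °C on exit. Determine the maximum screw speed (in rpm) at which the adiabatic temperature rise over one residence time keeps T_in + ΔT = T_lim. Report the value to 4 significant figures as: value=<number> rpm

value=16.08 rpm

Throughput in SI: Q_s = 62.4 kg/h ÷ 3600 s/h = 0.0173333 kg/s
t_res = M / Q_s = 14.49 / 0.0173333 = 835.962 s
D = 137.9 mm = 0.1379 m;  h = 8.95 mm = 0.00895 m
ΔT_a = T_lim − T_in = 260.2 °C − 223.7 °C = 36.5 K
Invert ΔT = ηγ̇²t_res/(ρcp) for γ̇: γ̇_max² = ΔT_a ρ cp / (η t_res) = 36.5·1332·2282 / (789·835.962) = 168.209 s⁻²
γ̇_max = sqrt(168.209) = 12.9695 s⁻¹
Solve γ̇ = πDN/h for N: N_max = γ̇_max·h/(π·D) = 12.9695 × 0.00895 / (π × 0.1379) = 0.267938 rev/s = 16.0763 rpm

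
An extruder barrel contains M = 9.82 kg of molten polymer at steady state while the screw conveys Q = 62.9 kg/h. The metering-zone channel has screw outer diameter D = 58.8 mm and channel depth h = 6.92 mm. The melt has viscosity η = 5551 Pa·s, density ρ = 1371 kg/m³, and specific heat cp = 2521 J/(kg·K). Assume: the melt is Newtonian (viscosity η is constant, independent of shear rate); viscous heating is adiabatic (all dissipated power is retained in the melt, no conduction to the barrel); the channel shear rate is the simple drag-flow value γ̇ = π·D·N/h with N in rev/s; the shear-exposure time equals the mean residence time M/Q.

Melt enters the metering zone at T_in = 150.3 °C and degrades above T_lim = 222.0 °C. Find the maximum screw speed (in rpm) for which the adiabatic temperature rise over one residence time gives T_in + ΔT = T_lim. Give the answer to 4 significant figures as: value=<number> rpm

Convert throughput: Q = 62.9 kg/h = 62.9/3600 = 0.0174722 kg/s
t_res = M / Q_s = 9.82 ÷ 0.0174722 = 562.035 s
Geometry in SI: D = 58.8 mm → 0.0588 m, h = 6.92 mm → 0.00692 m
ΔT_a = T_lim − T_in = 222.0 − 150.3 = 71.7 K
γ̇_max² = ΔT_a·ρ·cp / (η·t_res) = [71.7 × 1371 × 2521] / [5551 × 562.035] = 79.4319 s⁻²
γ̇_max = √79.4319 = 8.91246 s⁻¹
N_max = γ̇_max h / (πD) = 8.91246·0.00692/(π·0.0588) = 0.333869 rev/s → ×60 = 20.0322 rpm

value=20.03 rpm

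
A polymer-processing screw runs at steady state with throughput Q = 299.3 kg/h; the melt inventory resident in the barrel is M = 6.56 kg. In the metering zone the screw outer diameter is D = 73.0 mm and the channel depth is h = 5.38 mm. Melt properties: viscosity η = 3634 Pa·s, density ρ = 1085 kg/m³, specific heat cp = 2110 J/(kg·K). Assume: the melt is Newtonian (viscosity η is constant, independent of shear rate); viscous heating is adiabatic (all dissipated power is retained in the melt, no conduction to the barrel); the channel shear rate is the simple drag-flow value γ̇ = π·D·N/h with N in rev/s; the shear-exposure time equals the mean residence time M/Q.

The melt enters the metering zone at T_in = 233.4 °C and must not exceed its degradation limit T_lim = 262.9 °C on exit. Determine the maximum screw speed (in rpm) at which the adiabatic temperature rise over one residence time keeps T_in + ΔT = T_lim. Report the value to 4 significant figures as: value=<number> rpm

value=21.60 rpm

Convert throughput: Q = 299.3 kg/h = 299.3/3600 = 0.0831389 kg/s
t_res = M / Q_s = 6.56 / 0.0831389 = 78.9041 s
D = 73.0 mm = 0.073 m;  h = 5.38 mm = 0.00538 m
Allowable rise: ΔT_a = T_lim − T_in = 262.9 − 233.4 = 29.5 K
Invert ΔT = ηγ̇²t_res/(ρcp) for γ̇: γ̇_max² = ΔT_a ρ cp / (η t_res) = 29.5·1085·2110 / (3634·78.9041) = 235.532 s⁻²
Take the square root: γ̇_max = √(235.532) = 15.347 s⁻¹
N_max = γ̇_max h / (πD) = 15.347·0.00538/(π·0.073) = 0.360026 rev/s → ×60 = 21.6016 rpm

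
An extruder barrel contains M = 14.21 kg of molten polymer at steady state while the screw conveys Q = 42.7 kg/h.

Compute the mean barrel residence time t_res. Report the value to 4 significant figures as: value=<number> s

value=1198. s

Q_s = Q / 3600 = 42.7 / 3600 = 0.0118611 kg/s
t_res = M / Q_s = 14.21 / 0.0118611 = 1198.03 s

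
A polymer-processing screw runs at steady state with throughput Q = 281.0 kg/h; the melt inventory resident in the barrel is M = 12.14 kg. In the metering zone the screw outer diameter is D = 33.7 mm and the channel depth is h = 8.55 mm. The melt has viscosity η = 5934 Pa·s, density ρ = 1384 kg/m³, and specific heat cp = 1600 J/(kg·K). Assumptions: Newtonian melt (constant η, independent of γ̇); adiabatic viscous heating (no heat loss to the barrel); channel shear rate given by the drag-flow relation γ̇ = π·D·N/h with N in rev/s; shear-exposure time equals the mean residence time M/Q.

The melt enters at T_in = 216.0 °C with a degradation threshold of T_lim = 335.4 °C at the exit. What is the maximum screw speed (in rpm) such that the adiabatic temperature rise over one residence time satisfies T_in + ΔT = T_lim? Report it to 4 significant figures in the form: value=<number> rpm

Throughput in SI: Q_s = 281.0 kg/h ÷ 3600 s/h = 0.0780556 kg/s
Mean residence time: t_res = M/Q_s = 12.14 kg / 0.0780556 kg/s = 155.53 s
Geometry in SI: D = 33.7 mm → 0.0337 m, h = 8.55 mm → 0.00855 m
ΔT_a = T_lim − T_in = 335.4 − 216.0 = 119.4 K
γ̇_max² = ΔT_a·ρ·cp/(η·t_res) = 119.4·1384·1600/(5934·155.53) = 286.482 s⁻²
Take the square root: γ̇_max = √(286.482) = 16.9258 s⁻¹
N_max = γ̇_max·h / (π·D) = 16.9258 · 0.00855 / (π · 0.0337) = 1.3669 rev/s = 82.0137 rpm

value=82.01 rpm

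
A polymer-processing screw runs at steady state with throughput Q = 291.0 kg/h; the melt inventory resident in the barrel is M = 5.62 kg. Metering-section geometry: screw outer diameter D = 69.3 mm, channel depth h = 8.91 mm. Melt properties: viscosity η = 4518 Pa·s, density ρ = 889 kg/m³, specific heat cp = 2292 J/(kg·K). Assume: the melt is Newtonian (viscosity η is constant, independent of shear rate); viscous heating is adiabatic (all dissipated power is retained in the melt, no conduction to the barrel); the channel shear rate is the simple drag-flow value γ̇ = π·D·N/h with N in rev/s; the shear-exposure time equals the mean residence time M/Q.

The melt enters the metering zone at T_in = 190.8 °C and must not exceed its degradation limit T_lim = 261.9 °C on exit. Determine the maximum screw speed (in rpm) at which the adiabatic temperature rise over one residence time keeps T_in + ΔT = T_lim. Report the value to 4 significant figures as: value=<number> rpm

value=52.73 rpm

Throughput in SI: Q_s = 291.0 kg/h ÷ 3600 s/h = 0.0808333 kg/s
t_res = M / Q_s = 5.62 ÷ 0.0808333 = 69.5258 s
D = 69.3 mm = 0.0693 m;  h = 8.91 mm = 0.00891 m
ΔT_a = T_lim − T_in = 261.9 °C − 190.8 °C = 71.1 K
Invert ΔT = ηγ̇²t_res/(ρcp) for γ̇: γ̇_max² = ΔT_a ρ cp / (η t_res) = 71.1·889·2292 / (4518·69.5258) = 461.205 s⁻²
Take the square root: γ̇_max = √(461.205) = 21.4757 s⁻¹
Solve γ̇ = πDN/h for N: N_max = γ̇_max·h/(π·D) = 21.4757 × 0.00891 / (π × 0.0693) = 0.878904 rev/s = 52.7343 rpm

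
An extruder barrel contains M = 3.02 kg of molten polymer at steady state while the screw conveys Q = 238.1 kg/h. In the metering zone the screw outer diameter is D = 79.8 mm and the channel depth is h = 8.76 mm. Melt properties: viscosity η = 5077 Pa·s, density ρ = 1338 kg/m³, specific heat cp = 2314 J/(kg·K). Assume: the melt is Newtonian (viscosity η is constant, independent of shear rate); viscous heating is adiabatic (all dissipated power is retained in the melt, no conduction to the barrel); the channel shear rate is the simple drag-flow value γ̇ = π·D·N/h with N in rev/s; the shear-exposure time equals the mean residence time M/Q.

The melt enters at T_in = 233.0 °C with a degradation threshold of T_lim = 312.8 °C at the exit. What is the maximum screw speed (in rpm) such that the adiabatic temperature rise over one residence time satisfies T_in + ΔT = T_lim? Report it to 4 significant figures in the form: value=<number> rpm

Q_s = Q / 3600 = 238.1 / 3600 = 0.0661389 kg/s
Mean residence time: t_res = M/Q_s = 3.02 kg / 0.0661389 kg/s = 45.6615 s
D = 79.8 mm = 0.0798 m;  h = 8.76 mm = 0.00876 m
Allowable rise: ΔT_a = T_lim − T_in = 312.8 − 233.0 = 79.8 K
γ̇_max² = ΔT_a·ρ·cp / (η·t_res) = [79.8 × 1338 × 2314] / [5077 × 45.6615] = 1065.77 s⁻²
γ̇_max = sqrt(1065.77) = 32.6462 s⁻¹
Solve γ̇ = πDN/h for N: N_max = γ̇_max·h/(π·D) = 32.6462 × 0.00876 / (π × 0.0798) = 1.14073 rev/s = 68.444 rpm

value=68.44 rpm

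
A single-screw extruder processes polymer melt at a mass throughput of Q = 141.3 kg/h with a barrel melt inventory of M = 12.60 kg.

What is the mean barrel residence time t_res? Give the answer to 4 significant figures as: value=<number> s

value=321.0 s

Convert throughput: Q = 141.3 kg/h = 141.3/3600 = 0.03925 kg/s
t_res = M / Q_s = 12.60 ÷ 0.03925 = 321.019 s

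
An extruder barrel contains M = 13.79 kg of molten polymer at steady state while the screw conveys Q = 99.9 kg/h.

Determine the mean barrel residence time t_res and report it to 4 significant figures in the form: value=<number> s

value=496.9 s

Q_s = Q / 3600 = 99.9 / 3600 = 0.02775 kg/s
t_res = M / Q_s = 13.79 / 0.02775 = 496.937 s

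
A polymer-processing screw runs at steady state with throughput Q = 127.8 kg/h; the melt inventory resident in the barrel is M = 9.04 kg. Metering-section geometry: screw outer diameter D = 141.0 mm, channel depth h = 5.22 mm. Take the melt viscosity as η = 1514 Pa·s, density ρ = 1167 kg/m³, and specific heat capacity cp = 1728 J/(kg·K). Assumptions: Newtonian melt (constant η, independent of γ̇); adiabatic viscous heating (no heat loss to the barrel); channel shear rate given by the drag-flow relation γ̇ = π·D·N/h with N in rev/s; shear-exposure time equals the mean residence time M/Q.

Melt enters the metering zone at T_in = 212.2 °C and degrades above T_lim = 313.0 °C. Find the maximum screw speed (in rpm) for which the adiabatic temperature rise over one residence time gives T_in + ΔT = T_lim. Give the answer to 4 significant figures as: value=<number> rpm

value=16.24 rpm

Convert throughput: Q = 127.8 kg/h = 127.8/3600 = 0.0355 kg/s
t_res = M / Q_s = 9.04 / 0.0355 = 254.648 s
Geometry in SI: D = 141.0 mm → 0.141 m, h = 5.22 mm → 0.00522 m
ΔT_a = T_lim − T_in = 313.0 °C − 212.2 °C = 100.8 K
γ̇_max² = ΔT_a·ρ·cp / (η·t_res) = [100.8 × 1167 × 1728] / [1514 × 254.648] = 527.241 s⁻²
γ̇_max = √527.241 = 22.9617 s⁻¹
N_max = γ̇_max·h / (π·D) = 22.9617 · 0.00522 / (π · 0.141) = 0.270586 rev/s = 16.2352 rpm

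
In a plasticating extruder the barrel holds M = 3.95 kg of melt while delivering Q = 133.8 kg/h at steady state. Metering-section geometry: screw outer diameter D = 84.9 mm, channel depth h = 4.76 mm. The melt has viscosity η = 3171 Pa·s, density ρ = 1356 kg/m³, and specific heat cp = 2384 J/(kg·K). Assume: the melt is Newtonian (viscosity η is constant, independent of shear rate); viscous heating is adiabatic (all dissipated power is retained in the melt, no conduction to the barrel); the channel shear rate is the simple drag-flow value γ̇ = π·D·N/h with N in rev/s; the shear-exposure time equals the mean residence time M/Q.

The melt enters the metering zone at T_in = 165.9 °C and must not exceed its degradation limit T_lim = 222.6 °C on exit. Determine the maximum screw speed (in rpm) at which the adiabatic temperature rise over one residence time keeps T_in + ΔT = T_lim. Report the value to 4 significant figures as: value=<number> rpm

value=24.97 rpm

Throughput in SI: Q_s = 133.8 kg/h ÷ 3600 s/h = 0.0371667 kg/s
t_res = M / Q_s = 3.95 / 0.0371667 = 106.278 s
Geometry in SI: D = 84.9 mm → 0.0849 m, h = 4.76 mm → 0.00476 m
Allowable rise: ΔT_a = T_lim − T_in = 222.6 − 165.9 = 56.7 K
γ̇_max² = ΔT_a·ρ·cp / (η·t_res) = [56.7 × 1356 × 2384] / [3171 × 106.278] = 543.888 s⁻²
γ̇_max = √543.888 = 23.3214 s⁻¹
Solve γ̇ = πDN/h for N: N_max = γ̇_max·h/(π·D) = 23.3214 × 0.00476 / (π × 0.0849) = 0.416202 rev/s = 24.9721 rpm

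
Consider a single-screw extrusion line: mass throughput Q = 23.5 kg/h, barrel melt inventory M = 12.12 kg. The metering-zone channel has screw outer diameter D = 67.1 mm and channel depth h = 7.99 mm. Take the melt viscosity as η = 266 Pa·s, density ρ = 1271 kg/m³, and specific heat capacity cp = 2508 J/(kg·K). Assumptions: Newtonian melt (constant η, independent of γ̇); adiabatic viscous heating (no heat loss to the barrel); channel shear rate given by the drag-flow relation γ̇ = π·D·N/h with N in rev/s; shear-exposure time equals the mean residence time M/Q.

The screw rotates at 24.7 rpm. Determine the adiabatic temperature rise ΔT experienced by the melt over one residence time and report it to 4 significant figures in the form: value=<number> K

Throughput in SI: Q_s = 23.5 kg/h ÷ 3600 s/h = 0.00652778 kg/s
Mean residence time: t_res = M/Q_s = 12.12 kg / 0.00652778 kg/s = 1856.68 s
Convert to SI: D = 0.0671 m, h = 0.00799 m, N = 24.7/60 = 0.411667 rev/s
Shear rate: γ̇ = πDN/h = π·0.0671·0.411667/0.00799 = 10.861 s⁻¹
ΔT = η·γ̇²·t_res/(ρ·cp) = [266 × 10.861² × 1856.68] / [1271 × 2508] = 18.2763 K

value=18.28 K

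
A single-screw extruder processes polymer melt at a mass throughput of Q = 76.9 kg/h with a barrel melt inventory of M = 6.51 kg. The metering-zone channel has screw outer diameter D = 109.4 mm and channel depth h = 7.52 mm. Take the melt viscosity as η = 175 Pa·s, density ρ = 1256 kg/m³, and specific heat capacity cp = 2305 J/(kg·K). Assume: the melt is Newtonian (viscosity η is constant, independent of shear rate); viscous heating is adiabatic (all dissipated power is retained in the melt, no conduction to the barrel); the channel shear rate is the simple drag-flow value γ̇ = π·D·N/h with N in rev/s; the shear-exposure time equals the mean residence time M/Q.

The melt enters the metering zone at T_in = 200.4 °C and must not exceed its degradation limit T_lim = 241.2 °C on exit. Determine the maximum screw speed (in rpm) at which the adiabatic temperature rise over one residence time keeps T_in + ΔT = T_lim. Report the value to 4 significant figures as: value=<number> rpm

Throughput in SI: Q_s = 76.9 kg/h ÷ 3600 s/h = 0.0213611 kg/s
Mean residence time: t_res = M/Q_s = 6.51 kg / 0.0213611 kg/s = 304.759 s
D = 109.4 mm = 0.1094 m;  h = 7.52 mm = 0.00752 m
ΔT_a = T_lim − T_in = 241.2 − 200.4 = 40.8 K
γ̇_max² = ΔT_a·ρ·cp/(η·t_res) = 40.8·1256·2305/(175·304.759) = 2214.75 s⁻²
γ̇_max = √2214.75 = 47.0612 s⁻¹
N_max = γ̇_max h / (πD) = 47.0612·0.00752/(π·0.1094) = 1.02971 rev/s → ×60 = 61.7824 rpm

value=61.78 rpm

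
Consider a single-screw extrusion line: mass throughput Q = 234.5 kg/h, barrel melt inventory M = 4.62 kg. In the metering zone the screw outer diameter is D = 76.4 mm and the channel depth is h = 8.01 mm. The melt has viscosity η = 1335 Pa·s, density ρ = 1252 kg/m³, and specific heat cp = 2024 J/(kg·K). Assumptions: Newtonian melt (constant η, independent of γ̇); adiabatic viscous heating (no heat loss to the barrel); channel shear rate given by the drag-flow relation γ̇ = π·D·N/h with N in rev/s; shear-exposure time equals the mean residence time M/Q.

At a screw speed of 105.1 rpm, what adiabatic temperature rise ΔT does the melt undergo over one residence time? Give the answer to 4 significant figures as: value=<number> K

Convert throughput: Q = 234.5 kg/h = 234.5/3600 = 0.0651389 kg/s
Mean residence time: t_res = M/Q_s = 4.62 kg / 0.0651389 kg/s = 70.9254 s
D = 76.4 mm = 0.0764 m;  h = 8.01 mm = 0.00801 m;  N = 105.1 rpm / 60 = 1.75167 rev/s
γ̇ = π D N / h = (π)(0.0764)(1.75167) / 0.00801 = 52.4883 s⁻¹
ΔT = η·γ̇²·t_res/(ρ·cp) = [1335 × 52.4883² × 70.9254] / [1252 × 2024] = 102.942 K

value=102.9 K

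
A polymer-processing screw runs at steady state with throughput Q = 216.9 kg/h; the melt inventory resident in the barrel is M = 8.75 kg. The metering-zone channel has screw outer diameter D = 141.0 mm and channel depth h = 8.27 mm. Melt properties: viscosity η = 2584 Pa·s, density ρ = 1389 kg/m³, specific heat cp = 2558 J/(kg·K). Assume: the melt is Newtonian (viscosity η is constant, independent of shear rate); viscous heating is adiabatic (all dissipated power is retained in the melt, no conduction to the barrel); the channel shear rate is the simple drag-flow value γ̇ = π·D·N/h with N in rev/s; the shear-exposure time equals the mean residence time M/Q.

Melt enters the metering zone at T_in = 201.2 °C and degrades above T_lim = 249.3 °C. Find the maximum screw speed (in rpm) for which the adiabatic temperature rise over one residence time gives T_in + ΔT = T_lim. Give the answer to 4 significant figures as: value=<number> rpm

value=23.91 rpm

Convert throughput: Q = 216.9 kg/h = 216.9/3600 = 0.06025 kg/s
Mean residence time: t_res = M/Q_s = 8.75 kg / 0.06025 kg/s = 145.228 s
Geometry in SI: D = 141.0 mm → 0.141 m, h = 8.27 mm → 0.00827 m
ΔT_a = T_lim − T_in = 249.3 − 201.2 = 48.1 K
γ̇_max² = ΔT_a·ρ·cp/(η·t_res) = 48.1·1389·2558/(2584·145.228) = 455.412 s⁻²
γ̇_max = sqrt(455.412) = 21.3404 s⁻¹
N_max = γ̇_max·h / (π·D) = 21.3404 · 0.00827 / (π · 0.141) = 0.398418 rev/s = 23.9051 rpm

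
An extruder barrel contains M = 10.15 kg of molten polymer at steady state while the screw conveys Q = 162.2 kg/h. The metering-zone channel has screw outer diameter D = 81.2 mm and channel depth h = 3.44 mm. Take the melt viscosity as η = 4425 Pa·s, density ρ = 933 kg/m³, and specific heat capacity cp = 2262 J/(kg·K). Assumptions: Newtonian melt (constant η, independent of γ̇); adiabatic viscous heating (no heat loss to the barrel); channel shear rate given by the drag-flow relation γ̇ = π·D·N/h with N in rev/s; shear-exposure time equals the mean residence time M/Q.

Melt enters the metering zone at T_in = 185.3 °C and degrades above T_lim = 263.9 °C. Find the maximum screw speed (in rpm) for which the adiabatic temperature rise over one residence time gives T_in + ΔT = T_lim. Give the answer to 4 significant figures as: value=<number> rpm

value=10.44 rpm

Throughput in SI: Q_s = 162.2 kg/h ÷ 3600 s/h = 0.0450556 kg/s
Mean residence time: t_res = M/Q_s = 10.15 kg / 0.0450556 kg/s = 225.277 s
Convert to metres: D = 0.0812 m, h = 0.00344 m
ΔT_a = T_lim − T_in = 263.9 °C − 185.3 °C = 78.6 K
γ̇_max² = ΔT_a·ρ·cp / (η·t_res) = [78.6 × 933 × 2262] / [4425 × 225.277] = 166.405 s⁻²
γ̇_max = sqrt(166.405) = 12.8998 s⁻¹
N_max = γ̇_max·h / (π·D) = 12.8998 · 0.00344 / (π · 0.0812) = 0.173954 rev/s = 10.4373 rpm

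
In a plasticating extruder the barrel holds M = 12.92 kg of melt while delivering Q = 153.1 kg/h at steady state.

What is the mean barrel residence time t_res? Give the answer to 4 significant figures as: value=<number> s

value=303.8 s

Convert throughput: Q = 153.1 kg/h = 153.1/3600 = 0.0425278 kg/s
t_res = M / Q_s = 12.92 / 0.0425278 = 303.801 s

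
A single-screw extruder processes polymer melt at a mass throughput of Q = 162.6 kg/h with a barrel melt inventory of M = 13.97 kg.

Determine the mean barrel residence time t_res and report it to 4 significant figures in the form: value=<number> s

value=309.3 s

Q_s = Q / 3600 = 162.6 / 3600 = 0.0451667 kg/s
t_res = M / Q_s = 13.97 ÷ 0.0451667 = 309.299 s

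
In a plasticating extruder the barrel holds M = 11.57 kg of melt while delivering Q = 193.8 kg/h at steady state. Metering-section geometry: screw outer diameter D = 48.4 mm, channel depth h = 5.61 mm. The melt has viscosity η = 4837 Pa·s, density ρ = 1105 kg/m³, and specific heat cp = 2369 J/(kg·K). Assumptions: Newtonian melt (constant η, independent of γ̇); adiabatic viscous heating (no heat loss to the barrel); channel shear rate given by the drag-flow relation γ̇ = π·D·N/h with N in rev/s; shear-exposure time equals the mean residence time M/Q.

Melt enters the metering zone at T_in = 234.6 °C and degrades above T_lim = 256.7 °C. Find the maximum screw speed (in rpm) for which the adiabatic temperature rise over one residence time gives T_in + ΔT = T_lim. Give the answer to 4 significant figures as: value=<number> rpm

Convert throughput: Q = 193.8 kg/h = 193.8/3600 = 0.0538333 kg/s
Mean residence time: t_res = M/Q_s = 11.57 kg / 0.0538333 kg/s = 214.923 s
D = 48.4 mm = 0.0484 m;  h = 5.61 mm = 0.00561 m
ΔT_a = T_lim − T_in = 256.7 − 234.6 = 22.1 K
Invert ΔT = ηγ̇²t_res/(ρcp) for γ̇: γ̇_max² = ΔT_a ρ cp / (η t_res) = 22.1·1105·2369 / (4837·214.923) = 55.6495 s⁻²
γ̇_max = sqrt(55.6495) = 7.45986 s⁻¹
N_max = γ̇_max·h / (π·D) = 7.45986 · 0.00561 / (π · 0.0484) = 0.275232 rev/s = 16.5139 rpm

value=16.51 rpm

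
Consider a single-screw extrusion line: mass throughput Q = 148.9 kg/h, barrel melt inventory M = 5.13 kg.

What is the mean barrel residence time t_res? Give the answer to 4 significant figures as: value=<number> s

value=124.0 s

Convert throughput: Q = 148.9 kg/h = 148.9/3600 = 0.0413611 kg/s
t_res = M / Q_s = 5.13 ÷ 0.0413611 = 124.03 s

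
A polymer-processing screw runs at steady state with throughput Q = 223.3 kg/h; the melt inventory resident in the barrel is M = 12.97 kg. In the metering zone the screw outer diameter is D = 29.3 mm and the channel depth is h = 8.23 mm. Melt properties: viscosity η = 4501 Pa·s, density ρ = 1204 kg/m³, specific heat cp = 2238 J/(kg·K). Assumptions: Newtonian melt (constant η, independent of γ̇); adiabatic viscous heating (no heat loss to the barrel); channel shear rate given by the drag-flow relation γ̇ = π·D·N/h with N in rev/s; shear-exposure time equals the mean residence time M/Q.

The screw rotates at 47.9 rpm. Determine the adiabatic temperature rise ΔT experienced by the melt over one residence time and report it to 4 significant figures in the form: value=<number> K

Convert throughput: Q = 223.3 kg/h = 223.3/3600 = 0.0620278 kg/s
t_res = M / Q_s = 12.97 ÷ 0.0620278 = 209.1 s
Convert to SI: D = 0.0293 m, h = 0.00823 m, N = 47.9/60 = 0.798333 rev/s
γ̇ = π·D·N / h = π · 0.0293 · 0.798333 / 0.00823 = 8.92898 s⁻¹
ΔT = η·γ̇²·t_res/(ρ·cp) = [4501 × 8.92898² × 209.1] / [1204 × 2238] = 27.8471 K

value=27.85 K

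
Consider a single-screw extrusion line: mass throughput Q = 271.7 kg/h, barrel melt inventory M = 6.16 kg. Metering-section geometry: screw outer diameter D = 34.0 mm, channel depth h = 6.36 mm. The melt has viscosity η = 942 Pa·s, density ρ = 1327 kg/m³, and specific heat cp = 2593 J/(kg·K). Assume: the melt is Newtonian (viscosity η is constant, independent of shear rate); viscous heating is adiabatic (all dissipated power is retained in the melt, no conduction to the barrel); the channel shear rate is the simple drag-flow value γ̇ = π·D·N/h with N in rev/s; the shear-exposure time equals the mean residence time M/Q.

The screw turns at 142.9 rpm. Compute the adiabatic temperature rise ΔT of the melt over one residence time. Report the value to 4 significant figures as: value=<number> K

Q_s = Q / 3600 = 271.7 / 3600 = 0.0754722 kg/s
t_res = M / Q_s = 6.16 ÷ 0.0754722 = 81.6194 s
Geometry in metres: D = 34.0 mm → 0.034 m, h = 6.36 mm → 0.00636 m; screw speed N = 142.9 rpm = 2.38167 rev/s
γ̇ = π·D·N / h = π · 0.034 · 2.38167 / 0.00636 = 39.9993 s⁻¹
Adiabatic rise: ΔT = η γ̇² t_res / (ρ cp) = 942·(39.9993)²·81.6194 / (1327·2593) = 35.75 K

value=35.75 K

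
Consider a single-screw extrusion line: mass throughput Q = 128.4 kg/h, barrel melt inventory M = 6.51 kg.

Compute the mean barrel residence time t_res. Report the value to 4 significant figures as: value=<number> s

value=182.5 s

Convert throughput: Q = 128.4 kg/h = 128.4/3600 = 0.0356667 kg/s
Mean residence time: t_res = M/Q_s = 6.51 kg / 0.0356667 kg/s = 182.523 s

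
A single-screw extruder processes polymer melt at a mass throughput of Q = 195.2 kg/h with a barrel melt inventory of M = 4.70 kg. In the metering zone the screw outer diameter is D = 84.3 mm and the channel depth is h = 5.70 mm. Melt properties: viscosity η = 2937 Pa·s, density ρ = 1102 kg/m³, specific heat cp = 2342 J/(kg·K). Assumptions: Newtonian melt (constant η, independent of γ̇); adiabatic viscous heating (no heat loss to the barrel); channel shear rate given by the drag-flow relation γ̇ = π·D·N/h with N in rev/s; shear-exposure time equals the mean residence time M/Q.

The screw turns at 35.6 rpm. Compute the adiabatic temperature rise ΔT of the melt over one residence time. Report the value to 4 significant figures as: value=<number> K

value=74.97 K

Convert throughput: Q = 195.2 kg/h = 195.2/3600 = 0.0542222 kg/s
Mean residence time: t_res = M/Q_s = 4.70 kg / 0.0542222 kg/s = 86.6803 s
D = 84.3 mm = 0.0843 m;  h = 5.70 mm = 0.0057 m;  N = 35.6 rpm / 60 = 0.593333 rev/s
Shear rate: γ̇ = πDN/h = π·0.0843·0.593333/0.0057 = 27.5678 s⁻¹
ΔT = η·γ̇²·t_res/(ρ·cp) = [2937 × 27.5678² × 86.6803] / [1102 × 2342] = 74.965 K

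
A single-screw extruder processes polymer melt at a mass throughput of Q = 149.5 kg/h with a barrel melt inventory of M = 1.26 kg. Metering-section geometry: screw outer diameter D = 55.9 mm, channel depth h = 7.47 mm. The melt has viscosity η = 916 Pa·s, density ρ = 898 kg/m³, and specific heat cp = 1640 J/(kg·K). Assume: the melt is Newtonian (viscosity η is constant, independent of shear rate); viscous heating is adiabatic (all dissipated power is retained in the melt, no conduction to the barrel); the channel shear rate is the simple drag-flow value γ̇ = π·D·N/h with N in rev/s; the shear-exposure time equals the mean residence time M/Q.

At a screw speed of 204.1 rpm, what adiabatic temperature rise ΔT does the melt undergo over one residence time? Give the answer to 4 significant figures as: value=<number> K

value=120.7 K

Throughput in SI: Q_s = 149.5 kg/h ÷ 3600 s/h = 0.0415278 kg/s
Mean residence time: t_res = M/Q_s = 1.26 kg / 0.0415278 kg/s = 30.3411 s
Geometry in metres: D = 55.9 mm → 0.0559 m, h = 7.47 mm → 0.00747 m; screw speed N = 204.1 rpm = 3.40167 rev/s
γ̇ = π·D·N / h = π · 0.0559 · 3.40167 / 0.00747 = 79.9711 s⁻¹
ΔT = η·γ̇²·t_res/(ρ·cp) = [916 × 79.9711² × 30.3411] / [898 × 1640] = 120.69 K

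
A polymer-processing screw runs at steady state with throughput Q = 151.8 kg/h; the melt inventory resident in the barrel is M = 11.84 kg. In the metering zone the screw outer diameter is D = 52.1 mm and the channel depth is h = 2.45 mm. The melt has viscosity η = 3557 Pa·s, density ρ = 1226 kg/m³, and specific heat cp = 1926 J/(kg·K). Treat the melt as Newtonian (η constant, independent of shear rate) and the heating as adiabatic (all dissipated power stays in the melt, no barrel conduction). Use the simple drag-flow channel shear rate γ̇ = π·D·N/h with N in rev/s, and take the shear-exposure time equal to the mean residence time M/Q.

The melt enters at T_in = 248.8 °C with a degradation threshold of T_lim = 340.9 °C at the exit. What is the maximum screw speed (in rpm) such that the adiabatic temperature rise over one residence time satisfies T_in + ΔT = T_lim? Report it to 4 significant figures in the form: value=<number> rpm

value=13.25 rpm

Throughput in SI: Q_s = 151.8 kg/h ÷ 3600 s/h = 0.0421667 kg/s
t_res = M / Q_s = 11.84 / 0.0421667 = 280.791 s
Convert to metres: D = 0.0521 m, h = 0.00245 m
ΔT_a = T_lim − T_in = 340.9 °C − 248.8 °C = 92.1 K
γ̇_max² = ΔT_a·ρ·cp/(η·t_res) = 92.1·1226·1926/(3557·280.791) = 217.741 s⁻²
γ̇_max = sqrt(217.741) = 14.756 s⁻¹
Solve γ̇ = πDN/h for N: N_max = γ̇_max·h/(π·D) = 14.756 × 0.00245 / (π × 0.0521) = 0.220876 rev/s = 13.2526 rpm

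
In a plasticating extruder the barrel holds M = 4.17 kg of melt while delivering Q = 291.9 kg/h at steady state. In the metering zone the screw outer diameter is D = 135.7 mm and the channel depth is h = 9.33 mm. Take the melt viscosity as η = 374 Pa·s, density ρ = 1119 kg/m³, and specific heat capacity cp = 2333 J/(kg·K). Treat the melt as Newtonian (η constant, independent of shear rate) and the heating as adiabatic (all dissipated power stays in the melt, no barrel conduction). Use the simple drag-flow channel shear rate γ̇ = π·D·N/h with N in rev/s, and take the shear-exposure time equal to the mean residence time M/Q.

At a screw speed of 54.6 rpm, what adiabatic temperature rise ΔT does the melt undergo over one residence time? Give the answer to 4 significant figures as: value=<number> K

Q_s = Q / 3600 = 291.9 / 3600 = 0.0810833 kg/s
Mean residence time: t_res = M/Q_s = 4.17 kg / 0.0810833 kg/s = 51.4286 s
D = 135.7 mm = 0.1357 m;  h = 9.33 mm = 0.00933 m;  N = 54.6 rpm / 60 = 0.91 rev/s
γ̇ = π·D·N / h = π · 0.1357 · 0.91 / 0.00933 = 41.5805 s⁻¹
ΔT = η·γ̇²·t_res/(ρ·cp) = [374 × 41.5805² × 51.4286] / [1119 × 2333] = 12.7383 K

value=12.74 K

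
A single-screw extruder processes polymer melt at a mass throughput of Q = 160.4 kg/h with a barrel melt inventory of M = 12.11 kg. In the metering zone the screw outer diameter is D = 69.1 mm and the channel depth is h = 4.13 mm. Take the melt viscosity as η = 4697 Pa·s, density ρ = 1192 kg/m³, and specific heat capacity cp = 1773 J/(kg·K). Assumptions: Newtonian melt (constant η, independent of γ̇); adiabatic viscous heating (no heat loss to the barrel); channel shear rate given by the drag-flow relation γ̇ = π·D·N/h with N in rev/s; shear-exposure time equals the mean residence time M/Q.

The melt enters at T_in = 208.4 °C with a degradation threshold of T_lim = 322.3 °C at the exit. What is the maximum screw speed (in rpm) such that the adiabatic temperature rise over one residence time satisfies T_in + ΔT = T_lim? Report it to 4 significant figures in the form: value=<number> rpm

value=15.67 rpm

Throughput in SI: Q_s = 160.4 kg/h ÷ 3600 s/h = 0.0445556 kg/s
t_res = M / Q_s = 12.11 / 0.0445556 = 271.796 s
D = 69.1 mm = 0.0691 m;  h = 4.13 mm = 0.00413 m
ΔT_a = T_lim − T_in = 322.3 − 208.4 = 113.9 K
γ̇_max² = ΔT_a·ρ·cp/(η·t_res) = 113.9·1192·1773/(4697·271.796) = 188.558 s⁻²
γ̇_max = √188.558 = 13.7317 s⁻¹
Solve γ̇ = πDN/h for N: N_max = γ̇_max·h/(π·D) = 13.7317 × 0.00413 / (π × 0.0691) = 0.261243 rev/s = 15.6746 rpm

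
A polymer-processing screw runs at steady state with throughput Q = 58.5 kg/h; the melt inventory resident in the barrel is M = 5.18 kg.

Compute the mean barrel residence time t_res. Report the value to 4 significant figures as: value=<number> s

value=318.8 s

Convert throughput: Q = 58.5 kg/h = 58.5/3600 = 0.01625 kg/s
Mean residence time: t_res = M/Q_s = 5.18 kg / 0.01625 kg/s = 318.769 s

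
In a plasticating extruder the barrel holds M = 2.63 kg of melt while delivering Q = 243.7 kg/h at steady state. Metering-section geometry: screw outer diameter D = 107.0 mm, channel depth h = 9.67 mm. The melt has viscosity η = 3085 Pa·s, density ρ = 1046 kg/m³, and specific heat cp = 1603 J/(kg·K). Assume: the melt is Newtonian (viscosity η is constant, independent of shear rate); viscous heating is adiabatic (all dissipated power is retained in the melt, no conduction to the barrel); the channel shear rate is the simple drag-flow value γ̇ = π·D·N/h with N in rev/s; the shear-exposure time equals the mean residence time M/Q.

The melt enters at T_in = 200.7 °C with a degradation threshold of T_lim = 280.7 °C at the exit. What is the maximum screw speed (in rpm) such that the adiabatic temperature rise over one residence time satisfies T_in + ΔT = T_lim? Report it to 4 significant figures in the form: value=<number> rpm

Throughput in SI: Q_s = 243.7 kg/h ÷ 3600 s/h = 0.0676944 kg/s
t_res = M / Q_s = 2.63 / 0.0676944 = 38.851 s
D = 107.0 mm = 0.107 m;  h = 9.67 mm = 0.00967 m
ΔT_a = T_lim − T_in = 280.7 °C − 200.7 °C = 80 K
Invert ΔT = ηγ̇²t_res/(ρcp) for γ̇: γ̇_max² = ΔT_a ρ cp / (η t_res) = 80·1046·1603 / (3085·38.851) = 1119.17 s⁻²
γ̇_max = √1119.17 = 33.454 s⁻¹
N_max = γ̇_max·h / (π·D) = 33.454 · 0.00967 / (π · 0.107) = 0.962369 rev/s = 57.7421 rpm

value=57.74 rpm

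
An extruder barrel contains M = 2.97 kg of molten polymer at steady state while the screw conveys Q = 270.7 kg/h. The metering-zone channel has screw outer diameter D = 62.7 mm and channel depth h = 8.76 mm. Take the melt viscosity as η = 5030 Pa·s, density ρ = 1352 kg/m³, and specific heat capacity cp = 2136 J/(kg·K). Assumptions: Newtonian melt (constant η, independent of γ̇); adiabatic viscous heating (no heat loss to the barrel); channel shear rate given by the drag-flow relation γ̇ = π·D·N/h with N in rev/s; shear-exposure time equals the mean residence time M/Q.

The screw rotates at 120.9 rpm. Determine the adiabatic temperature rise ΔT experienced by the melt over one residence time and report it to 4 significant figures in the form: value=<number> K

value=141.2 K

Q_s = Q / 3600 = 270.7 / 3600 = 0.0751944 kg/s
t_res = M / Q_s = 2.97 / 0.0751944 = 39.4976 s
Geometry in metres: D = 62.7 mm → 0.0627 m, h = 8.76 mm → 0.00876 m; screw speed N = 120.9 rpm = 2.015 rev/s
γ̇ = π D N / h = (π)(0.0627)(2.015) / 0.00876 = 45.3094 s⁻¹
ΔT = η·γ̇²·t_res / (ρ·cp) = 5030 · (45.3094)² · 39.4976 / (1352 · 2136) = 141.233 K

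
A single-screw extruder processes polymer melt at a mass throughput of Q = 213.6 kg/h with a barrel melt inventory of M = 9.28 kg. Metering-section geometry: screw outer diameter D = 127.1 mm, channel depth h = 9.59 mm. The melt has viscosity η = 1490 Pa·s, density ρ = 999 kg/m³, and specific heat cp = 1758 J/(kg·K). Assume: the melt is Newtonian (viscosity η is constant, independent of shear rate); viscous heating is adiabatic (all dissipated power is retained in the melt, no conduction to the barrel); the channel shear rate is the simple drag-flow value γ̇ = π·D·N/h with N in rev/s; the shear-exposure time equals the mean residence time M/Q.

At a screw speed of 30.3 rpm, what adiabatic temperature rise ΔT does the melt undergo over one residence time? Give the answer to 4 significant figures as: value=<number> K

value=58.67 K

Q_s = Q / 3600 = 213.6 / 3600 = 0.0593333 kg/s
t_res = M / Q_s = 9.28 ÷ 0.0593333 = 156.404 s
Convert to SI: D = 0.1271 m, h = 0.00959 m, N = 30.3/60 = 0.505 rev/s
γ̇ = π D N / h = (π)(0.1271)(0.505) / 0.00959 = 21.0266 s⁻¹
Adiabatic rise: ΔT = η γ̇² t_res / (ρ cp) = 1490·(21.0266)²·156.404 / (999·1758) = 58.6661 K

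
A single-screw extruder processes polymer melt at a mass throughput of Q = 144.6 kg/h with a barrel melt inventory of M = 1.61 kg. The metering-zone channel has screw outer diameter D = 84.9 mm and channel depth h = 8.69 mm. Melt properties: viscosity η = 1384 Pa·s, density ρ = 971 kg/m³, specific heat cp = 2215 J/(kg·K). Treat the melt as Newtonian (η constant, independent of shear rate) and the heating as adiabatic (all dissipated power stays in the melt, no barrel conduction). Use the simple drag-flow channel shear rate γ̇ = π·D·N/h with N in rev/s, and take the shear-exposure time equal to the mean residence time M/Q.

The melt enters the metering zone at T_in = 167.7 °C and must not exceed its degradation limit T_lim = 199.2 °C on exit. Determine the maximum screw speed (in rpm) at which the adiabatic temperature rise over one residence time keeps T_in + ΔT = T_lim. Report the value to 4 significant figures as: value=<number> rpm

Throughput in SI: Q_s = 144.6 kg/h ÷ 3600 s/h = 0.0401667 kg/s
Mean residence time: t_res = M/Q_s = 1.61 kg / 0.0401667 kg/s = 40.083 s
D = 84.9 mm = 0.0849 m;  h = 8.69 mm = 0.00869 m
Allowable rise: ΔT_a = T_lim − T_in = 199.2 − 167.7 = 31.5 K
Invert ΔT = ηγ̇²t_res/(ρcp) for γ̇: γ̇_max² = ΔT_a ρ cp / (η t_res) = 31.5·971·2215 / (1384·40.083) = 1221.26 s⁻²
γ̇_max = sqrt(1221.26) = 34.9465 s⁻¹
N_max = γ̇_max·h / (π·D) = 34.9465 · 0.00869 / (π · 0.0849) = 1.13859 rev/s = 68.3152 rpm

value=68.32 rpm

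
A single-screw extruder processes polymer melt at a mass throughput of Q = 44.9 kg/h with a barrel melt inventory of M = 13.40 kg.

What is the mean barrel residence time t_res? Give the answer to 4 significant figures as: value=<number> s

Q_s = Q / 3600 = 44.9 / 3600 = 0.0124722 kg/s
t_res = M / Q_s = 13.40 / 0.0124722 = 1074.39 s

value=1074. s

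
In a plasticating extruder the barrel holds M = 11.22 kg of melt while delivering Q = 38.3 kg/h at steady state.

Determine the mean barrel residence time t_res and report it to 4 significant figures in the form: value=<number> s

Convert throughput: Q = 38.3 kg/h = 38.3/3600 = 0.0106389 kg/s
t_res = M / Q_s = 11.22 ÷ 0.0106389 = 1054.62 s

value=1055. s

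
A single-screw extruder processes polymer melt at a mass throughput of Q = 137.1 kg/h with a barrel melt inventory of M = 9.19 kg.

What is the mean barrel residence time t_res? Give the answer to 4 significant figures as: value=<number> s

value=241.3 s

Q_s = Q / 3600 = 137.1 / 3600 = 0.0380833 kg/s
Mean residence time: t_res = M/Q_s = 9.19 kg / 0.0380833 kg/s = 241.313 s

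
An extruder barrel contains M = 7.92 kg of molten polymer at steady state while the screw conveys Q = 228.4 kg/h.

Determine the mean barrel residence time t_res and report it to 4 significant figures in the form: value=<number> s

value=124.8 s

Q_s = Q / 3600 = 228.4 / 3600 = 0.0634444 kg/s
t_res = M / Q_s = 7.92 / 0.0634444 = 124.834 s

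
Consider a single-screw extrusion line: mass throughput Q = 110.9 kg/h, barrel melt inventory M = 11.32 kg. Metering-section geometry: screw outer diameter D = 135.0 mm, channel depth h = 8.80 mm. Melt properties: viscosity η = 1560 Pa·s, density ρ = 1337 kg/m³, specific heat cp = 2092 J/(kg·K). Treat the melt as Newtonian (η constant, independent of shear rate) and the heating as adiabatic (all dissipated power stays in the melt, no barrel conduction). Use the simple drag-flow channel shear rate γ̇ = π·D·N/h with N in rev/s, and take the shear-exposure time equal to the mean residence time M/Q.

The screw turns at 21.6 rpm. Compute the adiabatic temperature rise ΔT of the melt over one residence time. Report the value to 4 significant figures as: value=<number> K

Convert throughput: Q = 110.9 kg/h = 110.9/3600 = 0.0308056 kg/s
Mean residence time: t_res = M/Q_s = 11.32 kg / 0.0308056 kg/s = 367.466 s
Convert to SI: D = 0.135 m, h = 0.0088 m, N = 21.6/60 = 0.36 rev/s
Shear rate: γ̇ = πDN/h = π·0.135·0.36/0.0088 = 17.3502 s⁻¹
ΔT = η·γ̇²·t_res / (ρ·cp) = 1560 · (17.3502)² · 367.466 / (1337 · 2092) = 61.6958 K

value=61.70 K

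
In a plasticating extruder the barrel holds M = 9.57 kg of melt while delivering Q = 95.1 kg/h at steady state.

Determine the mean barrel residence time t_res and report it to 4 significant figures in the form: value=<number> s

Q_s = Q / 3600 = 95.1 / 3600 = 0.0264167 kg/s
Mean residence time: t_res = M/Q_s = 9.57 kg / 0.0264167 kg/s = 362.271 s

value=362.3 s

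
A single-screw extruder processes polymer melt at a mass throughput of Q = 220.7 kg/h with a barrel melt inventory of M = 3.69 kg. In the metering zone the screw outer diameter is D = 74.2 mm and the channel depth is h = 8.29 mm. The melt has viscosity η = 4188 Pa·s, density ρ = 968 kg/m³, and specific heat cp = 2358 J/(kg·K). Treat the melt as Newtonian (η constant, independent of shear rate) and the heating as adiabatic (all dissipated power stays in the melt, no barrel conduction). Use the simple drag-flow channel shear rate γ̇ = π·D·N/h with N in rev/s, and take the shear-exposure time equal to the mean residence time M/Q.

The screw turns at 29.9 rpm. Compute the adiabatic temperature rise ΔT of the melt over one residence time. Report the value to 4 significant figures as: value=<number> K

Throughput in SI: Q_s = 220.7 kg/h ÷ 3600 s/h = 0.0613056 kg/s
t_res = M / Q_s = 3.69 / 0.0613056 = 60.1903 s
Geometry in metres: D = 74.2 mm → 0.0742 m, h = 8.29 mm → 0.00829 m; screw speed N = 29.9 rpm = 0.498333 rev/s
γ̇ = π·D·N / h = π · 0.0742 · 0.498333 / 0.00829 = 14.0126 s⁻¹
Adiabatic rise: ΔT = η γ̇² t_res / (ρ cp) = 4188·(14.0126)²·60.1903 / (968·2358) = 21.6847 K

value=21.68 K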